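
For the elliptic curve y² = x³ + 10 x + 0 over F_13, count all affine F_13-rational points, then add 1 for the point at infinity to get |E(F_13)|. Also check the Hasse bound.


Affine points = {(0, 0), (4, 0), (6, 4), (6, 9), (7, 6), (7, 7), (9, 0)}; affine count = 7; |E(F_13)| = 8.

Discriminant check: Δ ∝ 4a³ + 27b² = 4·10³ + 27·0² = 4·1000 + 27·0 ≡ 9 (mod 13). Nonzero ⇒ E is nonsingular.
For each x ∈ F_13, compute rhs = x³ + 10·x + 0 mod 13, then count y ∈ F_13 with y² ≡ rhs.
  x = 0: rhs = 0, matching y values: 0 (1 points).
  x = 1: rhs = 11, matching y values: none (0 points).
  x = 2: rhs = 2, matching y values: none (0 points).
  x = 3: rhs = 5, matching y values: none (0 points).
  x = 4: rhs = 0, matching y values: 0 (1 points).
  x = 5: rhs = 6, matching y values: none (0 points).
  x = 6: rhs = 3, matching y values: 4, 9 (2 points).
  x = 7: rhs = 10, matching y values: 6, 7 (2 points).
  x = 8: rhs = 7, matching y values: none (0 points).
  x = 9: rhs = 0, matching y values: 0 (1 points).
  x = 10: rhs = 8, matching y values: none (0 points).
  x = 11: rhs = 11, matching y values: none (0 points).
  x = 12: rhs = 2, matching y values: none (0 points).
Total affine count: 7.
Full point count |E(F_13)| = 7 + 1 = 8.
Hasse bound: |8 − (13+1)| = |-6| = 6 ≤ 2√13 ≈ 7.2111 ✓.


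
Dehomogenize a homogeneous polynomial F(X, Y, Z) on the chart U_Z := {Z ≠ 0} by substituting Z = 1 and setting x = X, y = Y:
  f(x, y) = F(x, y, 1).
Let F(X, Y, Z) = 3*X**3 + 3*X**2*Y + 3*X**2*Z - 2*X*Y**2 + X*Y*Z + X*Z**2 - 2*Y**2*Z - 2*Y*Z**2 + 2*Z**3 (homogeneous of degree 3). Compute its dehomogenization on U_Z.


f(x, y) = 3*x**3 + 3*x**2*y + 3*x**2 - 2*x*y**2 + x*y + x - 2*y**2 - 2*y + 2

On U_Z we set Z = 1. Each monomial c·X^i·Y^j·Z^k in F becomes c·x^i·y^j·1^k = c·x^i·y^j.
Substituting Z = 1: F(X, Y, 1) = 3*x**3 + 3*x**2*y + 3*x**2 - 2*x*y**2 + x*y + x - 2*y**2 - 2*y + 2.
Note: deg(f) ≤ deg(F) = 3; strict inequality happens when F is divisible by Z (lost terms).


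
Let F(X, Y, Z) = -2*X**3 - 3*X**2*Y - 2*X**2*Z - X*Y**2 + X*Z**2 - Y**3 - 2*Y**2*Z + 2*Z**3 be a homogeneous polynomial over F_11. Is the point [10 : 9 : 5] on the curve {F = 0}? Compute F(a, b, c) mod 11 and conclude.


F(10,9,5) ≡ 8 (mod 11); P is NOT on the curve.

Evaluate F(10, 9, 5) term-by-term (mod 11).
  -2*X**3 ↦ -2·1000·1·1 = -2000
  -3*X**2*Y ↦ -3·100·9·1 = -2700
  -2*X**2*Z ↦ -2·100·1·5 = -1000
  -X*Y**2 ↦ -1·10·81·1 = -810
  X*Z**2 ↦ 1·10·1·25 = 250
  -Y**3 ↦ -1·1·729·1 = -729
  -2*Y**2*Z ↦ -2·1·81·5 = -810
  2*Z**3 ↦ 2·1·1·125 = 250
Sum: F(10, 9, 5) = (-2000) + (-2700) + (-1000) + (-810) + (250) + (-729) + (-810) + (250) = -7549.
Reducing mod 11: -7549 ≡ 8 (mod 11).
Since F(a, b, c) ≡ 8 ≠ 0 (mod 11), P does NOT lie on the curve.


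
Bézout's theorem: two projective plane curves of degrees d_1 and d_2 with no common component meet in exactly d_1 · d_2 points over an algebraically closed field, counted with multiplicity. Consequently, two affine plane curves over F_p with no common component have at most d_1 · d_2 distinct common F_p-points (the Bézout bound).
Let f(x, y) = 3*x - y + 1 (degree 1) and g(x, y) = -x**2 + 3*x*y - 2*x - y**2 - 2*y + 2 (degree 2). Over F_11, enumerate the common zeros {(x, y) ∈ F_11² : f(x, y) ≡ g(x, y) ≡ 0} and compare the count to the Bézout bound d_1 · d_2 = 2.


Common zeros: ∅; count = 0; Bézout bound = 2.

deg(f) = 1, deg(g) = 2, so Bézout bound = 2.
Scan x ∈ F_11. For each x, list the y ∈ F_11 with f(x, y) ≡ 0 and those with g(x, y) ≡ 0 (mod 11); the common zeros in that column are the intersection.
  x = 0: f ≡ 0 at y ∈ {1}; g ≡ 0 at y ∈ {4, 5}; common: ∅.
  x = 1: f ≡ 0 at y ∈ {4}; g ≡ 0 at y ∈ ∅; common: ∅.
  x = 2: f ≡ 0 at y ∈ {7}; g ≡ 0 at y ∈ {5, 10}; common: ∅.
  x = 3: f ≡ 0 at y ∈ {10}; g ≡ 0 at y ∈ ∅; common: ∅.
  x = 4: f ≡ 0 at y ∈ {2}; g ≡ 0 at y ∈ {0, 10}; common: ∅.
  x = 5: f ≡ 0 at y ∈ {5}; g ≡ 0 at y ∈ {0, 2}; common: ∅.
  x = 6: f ≡ 0 at y ∈ {8}; g ≡ 0 at y ∈ ∅; common: ∅.
  x = 7: f ≡ 0 at y ∈ {0}; g ≡ 0 at y ∈ ∅; common: ∅.
  x = 8: f ≡ 0 at y ∈ {3}; g ≡ 0 at y ∈ ∅; common: ∅.
  x = 9: f ≡ 0 at y ∈ {6}; g ≡ 0 at y ∈ ∅; common: ∅.
  x = 10: f ≡ 0 at y ∈ {9}; g ≡ 0 at y ∈ {2, 4}; common: ∅.
Collecting: common zeros = ∅, so the count is 0.
Comparison with the Bézout bound: 0 ≤ 2 = deg(f)·deg(g), as expected for curves with no common component (the affine F_11-count falls short of the bound because intersections may lie at infinity, over extension fields, or carry multiplicity).


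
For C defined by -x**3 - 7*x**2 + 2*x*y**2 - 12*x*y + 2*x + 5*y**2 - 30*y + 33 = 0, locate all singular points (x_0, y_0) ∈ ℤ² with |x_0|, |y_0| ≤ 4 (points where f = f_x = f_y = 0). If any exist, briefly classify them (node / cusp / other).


Singular points: {(-2, 3)}; classification: node.

Compute partial derivatives:
  f_x = -3*x**2 - 14*x + 2*y**2 - 12*y + 2.
  f_y = 4*x*y - 12*x + 10*y - 30.
Scan x_0 ∈ {−4, ..., 4}. For each x_0, f_y(x_0, y) is a polynomial in y; find its integer roots y ∈ {−4, ..., 4}, then test f_x and f at those candidates.
  x = -4: f_y(-4, y) = 18 - 6*y; vanishes at y ∈ {3}. (-4, 3): f_x = -8 ≠ 0.
  x = -3: f_y(-3, y) = 6 - 2*y; vanishes at y ∈ {3}. (-3, 3): f_x = -1 ≠ 0.
  x = -2: f_y(-2, y) = 2*y - 6; vanishes at y ∈ {3}. (-2, 3): f_x = 0, f = 0 — SINGULAR.
  x = -1: f_y(-1, y) = 6*y - 18; vanishes at y ∈ {3}. (-1, 3): f_x = -5 ≠ 0.
  x = 0: f_y(0, y) = 10*y - 30; vanishes at y ∈ {3}. (0, 3): f_x = -16 ≠ 0.
  x = 1: f_y(1, y) = 14*y - 42; vanishes at y ∈ {3}. (1, 3): f_x = -33 ≠ 0.
  x = 2: f_y(2, y) = 18*y - 54; vanishes at y ∈ {3}. (2, 3): f_x = -56 ≠ 0.
  x = 3: f_y(3, y) = 22*y - 66; vanishes at y ∈ {3}. (3, 3): f_x = -85 ≠ 0.
  x = 4: f_y(4, y) = 26*y - 78; vanishes at y ∈ {3}. (4, 3): f_x = -120 ≠ 0.
Only singular point on the grid: (-2, 3).
Classify: substitute x = -2 + u, y = 3 + v and expand: f = -u**3 - u**2 + 2*u*v**2 + v**2.
No constant or linear terms (consistent with a singular point). Quadratic part: -u**2 + v**2. Cubic part: -u**3 + 2*u*v**2.
The quadratic part v**2 - u**2 = (v − u)(v + u) splits into two distinct linear factors, so there are two distinct tangent lines y − 3 = ±(x − -2) — this is a node (ordinary double point).
Classification: node.


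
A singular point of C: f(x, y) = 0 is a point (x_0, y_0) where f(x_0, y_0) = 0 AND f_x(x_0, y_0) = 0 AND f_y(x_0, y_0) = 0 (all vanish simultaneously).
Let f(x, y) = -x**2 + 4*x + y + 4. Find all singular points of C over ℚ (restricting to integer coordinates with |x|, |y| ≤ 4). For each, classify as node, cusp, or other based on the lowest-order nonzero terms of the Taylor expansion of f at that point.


No singular points in the scanned grid; C is smooth there.

Compute partial derivatives:
  f_x = 4 - 2*x.
  f_y = 1.
f_y = 1 is a nonzero constant, so f_y never vanishes: no point (x, y) can satisfy f = f_x = f_y = 0. In particular no (x, y) ∈ {−4, ..., 4}² is singular; the curve is smooth.


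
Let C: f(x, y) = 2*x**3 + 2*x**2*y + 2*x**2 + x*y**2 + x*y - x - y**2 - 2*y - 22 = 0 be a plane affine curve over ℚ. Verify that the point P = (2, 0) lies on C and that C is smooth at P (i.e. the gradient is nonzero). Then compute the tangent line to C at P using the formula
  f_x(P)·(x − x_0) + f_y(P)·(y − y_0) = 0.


Tangent line at P: 31*x + 8*y - 62 = 0.

Step 1: f(2, 0) = 0, so P lies on C.
Step 2: partial derivatives
  f_x(x, y) = 6*x**2 + 4*x*y + 4*x + y**2 + y - 1, f_y(x, y) = 2*x**2 + 2*x*y + x - 2*y - 2.
  f_x(P) = 31, f_y(P) = 8 (gradient nonzero, so P is smooth).
Step 3: tangent line at P: 31·(x − 2) + 8·(y − 0) = 0.
Expanding: 31*x + 8*y - 62 = 0.


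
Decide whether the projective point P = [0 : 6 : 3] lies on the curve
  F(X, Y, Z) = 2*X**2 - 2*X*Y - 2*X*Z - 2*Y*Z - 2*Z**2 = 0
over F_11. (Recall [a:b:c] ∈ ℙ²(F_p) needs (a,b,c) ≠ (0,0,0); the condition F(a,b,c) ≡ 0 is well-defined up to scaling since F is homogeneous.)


F(0,6,3) ≡ 1 (mod 11); P is NOT on the curve.

Evaluate F(0, 6, 3) term-by-term (mod 11).
  2*X**2 ↦ 2·0·1·1 = 0
  -2*X*Y ↦ -2·0·6·1 = 0
  -2*X*Z ↦ -2·0·1·3 = 0
  -2*Y*Z ↦ -2·1·6·3 = -36
  -2*Z**2 ↦ -2·1·1·9 = -18
Sum: F(0, 6, 3) = (0) + (0) + (0) + (-36) + (-18) = -54.
Reducing mod 11: -54 ≡ 1 (mod 11).
Since F(a, b, c) ≡ 1 ≠ 0 (mod 11), P does NOT lie on the curve.


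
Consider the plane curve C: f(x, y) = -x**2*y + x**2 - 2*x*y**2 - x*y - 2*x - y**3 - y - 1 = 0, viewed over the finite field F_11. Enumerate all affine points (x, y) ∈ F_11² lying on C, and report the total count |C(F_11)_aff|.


Affine F_11-points: {(0, 2), (1, 4), (1, 6), (1, 10), (2, 8), (3, 7), (5, 6), (5, 8), (5, 9), (6, 1), (6, 10), (7, 5), (9, 5), (10, 2)}; count = 14.

For each of the 121 pairs (x, y) ∈ F_11², evaluate f(x, y) mod 11. Record the zeros.
  x = 0: [0↦10, 1↦8, 2↦0, 3↦2, 4↦8, 5↦1, 6↦8, 7↦1, 8↦7, 9↦9, 10↦1]  zeros at y ∈ {2}
  x = 1: [0↦9, 1↦3, 2↦9, 3↦10, 4↦0, 5↦6, 6↦0, 7↦9, 8↦5, 9↦4, 10↦0]  zeros at y ∈ {4, 6, 10}
  x = 2: [0↦10, 1↦9, 2↦5, 3↦3, 4↦8, 5↦3, 6↦4, 7↦5, 8↦0, 9↦5, 10↦3]  zeros at y ∈ {8}
  x = 3: [0↦2, 1↦4, 2↦10, 3↦3, 4↦10, 5↦3, 6↦9, 7↦0, 8↦3, 9↦1, 10↦10]  zeros at y ∈ {7}
  x = 4: [0↦7, 1↦10, 2↦2, 3↦10, 4↦6, 5↦6, 6↦4, 7↦5, 8↦3, 9↦3, 10↦10]  zeros at y ∈ ∅
  x = 5: [0↦3, 1↦5, 2↦3, 3↦2, 4↦7, 5↦1, 6↦0, 7↦9, 8↦0, 9↦0, 10↦3]  zeros at y ∈ {6, 8, 9}
  x = 6: [0↦1, 1↦0, 2↦2, 3↦1, 4↦2, 5↦10, 6↦8, 7↦1, 8↦5, 9↦3, 10↦0]  zeros at y ∈ {1, 10}
  x = 7: [0↦1, 1↦6, 2↦10, 3↦7, 4↦2, 5↦0, 6↦6, 7↦3, 8↦7, 9↦1, 10↦1]  zeros at y ∈ {5}
  x = 8: [0↦3, 1↦1, 2↦5, 3↦9, 4↦7, 5↦4, 6↦5, 7↦4, 8↦6, 9↦5, 10↦6]  zeros at y ∈ ∅
  x = 9: [0↦7, 1↦7, 2↦9, 3↦7, 4↦6, 5↦0, 6↦5, 7↦4, 8↦2, 9↦4, 10↦4]  zeros at y ∈ {5}
  x = 10: [0↦2, 1↦2, 2↦0, 3↦1, 4↦10, 5↦10, 6↦6, 7↦3, 8↦6, 9↦9, 10↦6]  zeros at y ∈ {2}
Collecting zeros: affine points = {(0, 2), (1, 4), (1, 6), (1, 10), (2, 8), (3, 7), (5, 6), (5, 8), (5, 9), (6, 1), (6, 10), (7, 5), (9, 5), (10, 2)}.
Total count |C(F_11)_aff| = 14.


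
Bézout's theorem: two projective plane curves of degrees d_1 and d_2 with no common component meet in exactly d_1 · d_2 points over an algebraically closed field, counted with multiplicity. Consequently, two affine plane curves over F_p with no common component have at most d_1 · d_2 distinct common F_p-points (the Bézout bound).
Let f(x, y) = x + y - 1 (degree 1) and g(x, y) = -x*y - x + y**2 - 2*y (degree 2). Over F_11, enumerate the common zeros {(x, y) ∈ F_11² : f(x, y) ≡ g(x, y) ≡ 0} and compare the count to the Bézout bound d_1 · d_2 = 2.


Common zeros: {(3, 9), (9, 3)}; count = 2; Bézout bound = 2.

deg(f) = 1, deg(g) = 2, so Bézout bound = 2.
Scan x ∈ F_11. For each x, list the y ∈ F_11 with f(x, y) ≡ 0 and those with g(x, y) ≡ 0 (mod 11); the common zeros in that column are the intersection.
  x = 0: f ≡ 0 at y ∈ {1}; g ≡ 0 at y ∈ {0, 2}; common: ∅.
  x = 1: f ≡ 0 at y ∈ {0}; g ≡ 0 at y ∈ ∅; common: ∅.
  x = 2: f ≡ 0 at y ∈ {10}; g ≡ 0 at y ∈ ∅; common: ∅.
  x = 3: f ≡ 0 at y ∈ {9}; g ≡ 0 at y ∈ {7, 9}; common: {9}.
  x = 4: f ≡ 0 at y ∈ {8}; g ≡ 0 at y ∈ ∅; common: ∅.
  x = 5: f ≡ 0 at y ∈ {7}; g ≡ 0 at y ∈ {1, 6}; common: ∅.
  x = 6: f ≡ 0 at y ∈ {6}; g ≡ 0 at y ∈ {4}; common: ∅.
  x = 7: f ≡ 0 at y ∈ {5}; g ≡ 0 at y ∈ ∅; common: ∅.
  x = 8: f ≡ 0 at y ∈ {4}; g ≡ 0 at y ∈ {5}; common: ∅.
  x = 9: f ≡ 0 at y ∈ {3}; g ≡ 0 at y ∈ {3, 8}; common: {3}.
  x = 10: f ≡ 0 at y ∈ {2}; g ≡ 0 at y ∈ ∅; common: ∅.
Collecting: common zeros = {(3, 9), (9, 3)}, so the count is 2.
Comparison with the Bézout bound: 2 ≤ 2 = deg(f)·deg(g), as expected for curves with no common component (the bound is attained).


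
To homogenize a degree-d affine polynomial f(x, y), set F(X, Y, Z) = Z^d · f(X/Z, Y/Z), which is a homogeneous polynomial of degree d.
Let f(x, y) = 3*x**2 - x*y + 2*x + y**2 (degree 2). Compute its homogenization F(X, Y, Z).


F(X, Y, Z) = 3*X**2 - X*Y + 2*X*Z + Y**2

deg(f) = 2.
Substitute x = X/Z, y = Y/Z into f, then multiply by Z^2.
  monomial 3·x^2·y^0 ↦ 3·X^2·Y^0·Z^0.
  monomial -1·x^1·y^1 ↦ -1·X^1·Y^1·Z^0.
  monomial 2·x^1·y^0 ↦ 2·X^1·Y^0·Z^1.
  monomial 1·x^0·y^2 ↦ 1·X^0·Y^2·Z^0.
Collecting: F(X, Y, Z) = 3*X**2 - X*Y + 2*X*Z + Y**2.


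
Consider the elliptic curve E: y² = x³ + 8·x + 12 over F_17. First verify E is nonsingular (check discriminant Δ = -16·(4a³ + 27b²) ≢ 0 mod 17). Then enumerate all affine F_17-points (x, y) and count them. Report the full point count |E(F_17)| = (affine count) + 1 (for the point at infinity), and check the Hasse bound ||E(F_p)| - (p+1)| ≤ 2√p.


Affine points = {(1, 2), (1, 15), (2, 6), (2, 11), (6, 2), (6, 15), (10, 2), (10, 15), (12, 0), (13, 1), (13, 16)}; affine count = 11; |E(F_17)| = 12.

Discriminant check: Δ ∝ 4a³ + 27b² = 4·8³ + 27·12² = 4·512 + 27·144 ≡ 3 (mod 17). Nonzero ⇒ E is nonsingular.
For each x ∈ F_17, compute rhs = x³ + 8·x + 12 mod 17, then count y ∈ F_17 with y² ≡ rhs.
  x = 0: rhs = 12, matching y values: none (0 points).
  x = 1: rhs = 4, matching y values: 2, 15 (2 points).
  x = 2: rhs = 2, matching y values: 6, 11 (2 points).
  x = 3: rhs = 12, matching y values: none (0 points).
  x = 4: rhs = 6, matching y values: none (0 points).
  x = 5: rhs = 7, matching y values: none (0 points).
  x = 6: rhs = 4, matching y values: 2, 15 (2 points).
  x = 7: rhs = 3, matching y values: none (0 points).
  x = 8: rhs = 10, matching y values: none (0 points).
  x = 9: rhs = 14, matching y values: none (0 points).
  x = 10: rhs = 4, matching y values: 2, 15 (2 points).
  x = 11: rhs = 3, matching y values: none (0 points).
  x = 12: rhs = 0, matching y values: 0 (1 points).
  x = 13: rhs = 1, matching y values: 1, 16 (2 points).
  x = 14: rhs = 12, matching y values: none (0 points).
  x = 15: rhs = 5, matching y values: none (0 points).
  x = 16: rhs = 3, matching y values: none (0 points).
Total affine count: 11.
Full point count |E(F_17)| = 11 + 1 = 12.
Hasse bound: |12 − (17+1)| = |-6| = 6 ≤ 2√17 ≈ 8.2462 ✓.


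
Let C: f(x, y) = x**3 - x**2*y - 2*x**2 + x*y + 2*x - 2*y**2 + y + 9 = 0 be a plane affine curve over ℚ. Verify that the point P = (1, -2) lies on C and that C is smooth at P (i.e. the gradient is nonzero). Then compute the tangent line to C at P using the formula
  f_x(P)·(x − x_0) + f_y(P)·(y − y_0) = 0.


Tangent line at P: 3*x + 9*y + 15 = 0.

Step 1: f(1, -2) = 0, so P lies on C.
Step 2: partial derivatives
  f_x(x, y) = 3*x**2 - 2*x*y - 4*x + y + 2, f_y(x, y) = -x**2 + x - 4*y + 1.
  f_x(P) = 3, f_y(P) = 9 (gradient nonzero, so P is smooth).
Step 3: tangent line at P: 3·(x − 1) + 9·(y − -2) = 0.
Expanding: 3*x + 9*y + 15 = 0.


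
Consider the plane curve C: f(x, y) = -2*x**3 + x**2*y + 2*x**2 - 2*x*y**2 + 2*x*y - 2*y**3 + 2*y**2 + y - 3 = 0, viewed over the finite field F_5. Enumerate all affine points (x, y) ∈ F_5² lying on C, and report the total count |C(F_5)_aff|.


Affine F_5-points: {(0, 4), (1, 3), (1, 4), (2, 4)}; count = 4.

For each of the 25 pairs (x, y) ∈ F_5², evaluate f(x, y) mod 5. Record the zeros.
  x = 0: [0↦2, 1↦3, 2↦1, 3↦4, 4↦0]  zeros at y ∈ {4}
  x = 1: [0↦2, 1↦4, 2↦4, 3↦0, 4↦0]  zeros at y ∈ {3, 4}
  x = 2: [0↦4, 1↦4, 2↦3, 3↦4, 4↦0]  zeros at y ∈ {4}
  x = 3: [0↦1, 1↦1, 2↦1, 3↦4, 4↦3]  zeros at y ∈ ∅
  x = 4: [0↦1, 1↦3, 2↦1, 3↦3, 4↦2]  zeros at y ∈ ∅
Collecting zeros: affine points = {(0, 4), (1, 3), (1, 4), (2, 4)}.
Total count |C(F_5)_aff| = 4.


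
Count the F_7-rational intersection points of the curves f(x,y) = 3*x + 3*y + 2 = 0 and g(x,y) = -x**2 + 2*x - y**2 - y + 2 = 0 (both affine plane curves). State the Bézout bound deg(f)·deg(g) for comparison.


Common zeros: ∅; count = 0; Bézout bound = 2.

deg(f) = 1, deg(g) = 2, so Bézout bound = 2.
Scan x ∈ F_7. For each x, list the y ∈ F_7 with f(x, y) ≡ 0 and those with g(x, y) ≡ 0 (mod 7); the common zeros in that column are the intersection.
  x = 0: f ≡ 0 at y ∈ {4}; g ≡ 0 at y ∈ {1, 5}; common: ∅.
  x = 1: f ≡ 0 at y ∈ {3}; g ≡ 0 at y ∈ ∅; common: ∅.
  x = 2: f ≡ 0 at y ∈ {2}; g ≡ 0 at y ∈ {1, 5}; common: ∅.
  x = 3: f ≡ 0 at y ∈ {1}; g ≡ 0 at y ∈ {2, 4}; common: ∅.
  x = 4: f ≡ 0 at y ∈ {0}; g ≡ 0 at y ∈ ∅; common: ∅.
  x = 5: f ≡ 0 at y ∈ {6}; g ≡ 0 at y ∈ ∅; common: ∅.
  x = 6: f ≡ 0 at y ∈ {5}; g ≡ 0 at y ∈ {2, 4}; common: ∅.
Collecting: common zeros = ∅, so the count is 0.
Comparison with the Bézout bound: 0 ≤ 2 = deg(f)·deg(g), as expected for curves with no common component (the affine F_7-count falls short of the bound because intersections may lie at infinity, over extension fields, or carry multiplicity).


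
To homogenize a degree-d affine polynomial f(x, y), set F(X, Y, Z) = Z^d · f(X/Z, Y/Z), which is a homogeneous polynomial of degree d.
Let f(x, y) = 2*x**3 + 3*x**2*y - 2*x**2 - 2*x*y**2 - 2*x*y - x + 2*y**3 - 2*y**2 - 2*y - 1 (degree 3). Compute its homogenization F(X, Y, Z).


F(X, Y, Z) = 2*X**3 + 3*X**2*Y - 2*X**2*Z - 2*X*Y**2 - 2*X*Y*Z - X*Z**2 + 2*Y**3 - 2*Y**2*Z - 2*Y*Z**2 - Z**3

deg(f) = 3.
Substitute x = X/Z, y = Y/Z into f, then multiply by Z^3.
  monomial 2·x^3·y^0 ↦ 2·X^3·Y^0·Z^0.
  monomial 3·x^2·y^1 ↦ 3·X^2·Y^1·Z^0.
  monomial -2·x^2·y^0 ↦ -2·X^2·Y^0·Z^1.
  monomial -2·x^1·y^2 ↦ -2·X^1·Y^2·Z^0.
  monomial -2·x^1·y^1 ↦ -2·X^1·Y^1·Z^1.
  monomial -1·x^1·y^0 ↦ -1·X^1·Y^0·Z^2.
  monomial 2·x^0·y^3 ↦ 2·X^0·Y^3·Z^0.
  monomial -2·x^0·y^2 ↦ -2·X^0·Y^2·Z^1.
  monomial -2·x^0·y^1 ↦ -2·X^0·Y^1·Z^2.
  monomial -1·x^0·y^0 ↦ -1·X^0·Y^0·Z^3.
Collecting: F(X, Y, Z) = 2*X**3 + 3*X**2*Y - 2*X**2*Z - 2*X*Y**2 - 2*X*Y*Z - X*Z**2 + 2*Y**3 - 2*Y**2*Z - 2*Y*Z**2 - Z**3.


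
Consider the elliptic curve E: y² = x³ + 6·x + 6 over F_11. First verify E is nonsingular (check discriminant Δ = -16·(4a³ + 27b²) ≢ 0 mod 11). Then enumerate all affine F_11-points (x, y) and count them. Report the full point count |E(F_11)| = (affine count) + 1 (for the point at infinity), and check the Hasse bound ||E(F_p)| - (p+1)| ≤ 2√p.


Affine points = {(2, 2), (2, 9), (6, 4), (6, 7), (8, 4), (8, 7)}; affine count = 6; |E(F_11)| = 7.

Discriminant check: Δ ∝ 4a³ + 27b² = 4·6³ + 27·6² = 4·216 + 27·36 ≡ 10 (mod 11). Nonzero ⇒ E is nonsingular.
For each x ∈ F_11, compute rhs = x³ + 6·x + 6 mod 11, then count y ∈ F_11 with y² ≡ rhs.
  x = 0: rhs = 6, matching y values: none (0 points).
  x = 1: rhs = 2, matching y values: none (0 points).
  x = 2: rhs = 4, matching y values: 2, 9 (2 points).
  x = 3: rhs = 7, matching y values: none (0 points).
  x = 4: rhs = 6, matching y values: none (0 points).
  x = 5: rhs = 7, matching y values: none (0 points).
  x = 6: rhs = 5, matching y values: 4, 7 (2 points).
  x = 7: rhs = 6, matching y values: none (0 points).
  x = 8: rhs = 5, matching y values: 4, 7 (2 points).
  x = 9: rhs = 8, matching y values: none (0 points).
  x = 10: rhs = 10, matching y values: none (0 points).
Total affine count: 6.
Full point count |E(F_11)| = 6 + 1 = 7.
Hasse bound: |7 − (11+1)| = |-5| = 5 ≤ 2√11 ≈ 6.6332 ✓.


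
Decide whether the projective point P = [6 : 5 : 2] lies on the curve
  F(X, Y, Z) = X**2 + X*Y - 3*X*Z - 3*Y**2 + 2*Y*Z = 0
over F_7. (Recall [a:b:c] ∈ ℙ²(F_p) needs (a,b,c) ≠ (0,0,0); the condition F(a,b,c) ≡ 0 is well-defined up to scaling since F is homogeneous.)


F(6,5,2) ≡ 3 (mod 7); P is NOT on the curve.

Evaluate F(6, 5, 2) term-by-term (mod 7).
  X**2 ↦ 1·36·1·1 = 36
  X*Y ↦ 1·6·5·1 = 30
  -3*X*Z ↦ -3·6·1·2 = -36
  -3*Y**2 ↦ -3·1·25·1 = -75
  2*Y*Z ↦ 2·1·5·2 = 20
Sum: F(6, 5, 2) = (36) + (30) + (-36) + (-75) + (20) = -25.
Reducing mod 7: -25 ≡ 3 (mod 7).
Since F(a, b, c) ≡ 3 ≠ 0 (mod 7), P does NOT lie on the curve.


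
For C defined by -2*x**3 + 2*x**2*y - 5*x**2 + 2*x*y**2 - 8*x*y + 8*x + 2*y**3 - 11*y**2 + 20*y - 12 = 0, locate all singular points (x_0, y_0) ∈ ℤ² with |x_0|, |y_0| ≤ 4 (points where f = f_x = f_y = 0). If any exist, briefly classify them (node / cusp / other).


Singular points: {(0, 2)}; classification: node.

Compute partial derivatives:
  f_x = -6*x**2 + 4*x*y - 10*x + 2*y**2 - 8*y + 8.
  f_y = 2*x**2 + 4*x*y - 8*x + 6*y**2 - 22*y + 20.
Scan x_0 ∈ {−4, ..., 4}. For each x_0, f_y(x_0, y) is a polynomial in y; find its integer roots y ∈ {−4, ..., 4}, then test f_x and f at those candidates.
  x = -4: f_y(-4, y) = 6*y**2 - 38*y + 84; no integer root y with |y| ≤ 4.
  x = -3: f_y(-3, y) = 6*y**2 - 34*y + 62; no integer root y with |y| ≤ 4.
  x = -2: f_y(-2, y) = 6*y**2 - 30*y + 44; no integer root y with |y| ≤ 4.
  x = -1: f_y(-1, y) = 6*y**2 - 26*y + 30; no integer root y with |y| ≤ 4.
  x = 0: f_y(0, y) = 6*y**2 - 22*y + 20; vanishes at y ∈ {2}. (0, 2): f_x = 0, f = 0 — SINGULAR.
  x = 1: f_y(1, y) = 6*y**2 - 18*y + 14; no integer root y with |y| ≤ 4.
  x = 2: f_y(2, y) = 6*y**2 - 14*y + 12; no integer root y with |y| ≤ 4.
  x = 3: f_y(3, y) = 6*y**2 - 10*y + 14; no integer root y with |y| ≤ 4.
  x = 4: f_y(4, y) = 6*y**2 - 6*y + 20; no integer root y with |y| ≤ 4.
Only singular point on the grid: (0, 2).
Classify: substitute x = 0 + u, y = 2 + v and expand: f = -2*u**3 + 2*u**2*v - u**2 + 2*u*v**2 + 2*v**3 + v**2.
No constant or linear terms (consistent with a singular point). Quadratic part: -u**2 + v**2. Cubic part: -2*u**3 + 2*u**2*v + 2*u*v**2 + 2*v**3.
The quadratic part v**2 - u**2 = (v − u)(v + u) splits into two distinct linear factors, so there are two distinct tangent lines y − 2 = ±(x − 0) — this is a node (ordinary double point).
Classification: node.


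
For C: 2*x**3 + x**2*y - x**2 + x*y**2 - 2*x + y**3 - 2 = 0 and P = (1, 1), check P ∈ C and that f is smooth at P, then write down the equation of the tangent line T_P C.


Tangent line at P: 5*x + 6*y - 11 = 0.

Step 1: f(1, 1) = 0, so P lies on C.
Step 2: partial derivatives
  f_x(x, y) = 6*x**2 + 2*x*y - 2*x + y**2 - 2, f_y(x, y) = x**2 + 2*x*y + 3*y**2.
  f_x(P) = 5, f_y(P) = 6 (gradient nonzero, so P is smooth).
Step 3: tangent line at P: 5·(x − 1) + 6·(y − 1) = 0.
Expanding: 5*x + 6*y - 11 = 0.


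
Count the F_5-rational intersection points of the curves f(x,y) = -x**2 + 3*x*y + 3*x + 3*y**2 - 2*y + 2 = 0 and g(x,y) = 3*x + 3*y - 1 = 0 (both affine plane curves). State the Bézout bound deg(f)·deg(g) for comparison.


Common zeros: {(0, 2), (4, 3)}; count = 2; Bézout bound = 2.

deg(f) = 2, deg(g) = 1, so Bézout bound = 2.
Scan x ∈ F_5. For each x, list the y ∈ F_5 with f(x, y) ≡ 0 and those with g(x, y) ≡ 0 (mod 5); the common zeros in that column are the intersection.
  x = 0: f ≡ 0 at y ∈ {2}; g ≡ 0 at y ∈ {2}; common: {2}.
  x = 1: f ≡ 0 at y ∈ ∅; g ≡ 0 at y ∈ {1}; common: ∅.
  x = 2: f ≡ 0 at y ∈ ∅; g ≡ 0 at y ∈ {0}; common: ∅.
  x = 3: f ≡ 0 at y ∈ {3}; g ≡ 0 at y ∈ {4}; common: ∅.
  x = 4: f ≡ 0 at y ∈ {2, 3}; g ≡ 0 at y ∈ {3}; common: {3}.
Collecting: common zeros = {(0, 2), (4, 3)}, so the count is 2.
Comparison with the Bézout bound: 2 ≤ 2 = deg(f)·deg(g), as expected for curves with no common component (the bound is attained).


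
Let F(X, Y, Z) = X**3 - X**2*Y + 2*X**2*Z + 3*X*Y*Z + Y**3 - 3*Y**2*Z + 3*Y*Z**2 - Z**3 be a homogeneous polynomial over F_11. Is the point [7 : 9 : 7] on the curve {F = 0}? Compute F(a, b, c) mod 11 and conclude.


F(7,9,7) ≡ 5 (mod 11); P is NOT on the curve.

Evaluate F(7, 9, 7) term-by-term (mod 11).
  X**3 ↦ 1·343·1·1 = 343
  -X**2*Y ↦ -1·49·9·1 = -441
  2*X**2*Z ↦ 2·49·1·7 = 686
  3*X*Y*Z ↦ 3·7·9·7 = 1323
  Y**3 ↦ 1·1·729·1 = 729
  -3*Y**2*Z ↦ -3·1·81·7 = -1701
  3*Y*Z**2 ↦ 3·1·9·49 = 1323
  -Z**3 ↦ -1·1·1·343 = -343
Sum: F(7, 9, 7) = (343) + (-441) + (686) + (1323) + (729) + (-1701) + (1323) + (-343) = 1919.
Reducing mod 11: 1919 ≡ 5 (mod 11).
Since F(a, b, c) ≡ 5 ≠ 0 (mod 11), P does NOT lie on the curve.


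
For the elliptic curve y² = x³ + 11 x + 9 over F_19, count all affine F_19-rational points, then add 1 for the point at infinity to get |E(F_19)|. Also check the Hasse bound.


Affine points = {(0, 3), (0, 16), (2, 1), (2, 18), (6, 5), (6, 14), (7, 7), (7, 12), (8, 1), (8, 18), (9, 1), (9, 18), (10, 6), (10, 13), (11, 6), (11, 13), (12, 8), (12, 11), (14, 0), (16, 5), (16, 14), (17, 6), (17, 13), (18, 4), (18, 15)}; affine count = 25; |E(F_19)| = 26.

Discriminant check: Δ ∝ 4a³ + 27b² = 4·11³ + 27·9² = 4·1331 + 27·81 ≡ 6 (mod 19). Nonzero ⇒ E is nonsingular.
For each x ∈ F_19, compute rhs = x³ + 11·x + 9 mod 19, then count y ∈ F_19 with y² ≡ rhs.
  x = 0: rhs = 9, matching y values: 3, 16 (2 points).
  x = 1: rhs = 2, matching y values: none (0 points).
  x = 2: rhs = 1, matching y values: 1, 18 (2 points).
  x = 3: rhs = 12, matching y values: none (0 points).
  x = 4: rhs = 3, matching y values: none (0 points).
  x = 5: rhs = 18, matching y values: none (0 points).
  x = 6: rhs = 6, matching y values: 5, 14 (2 points).
  x = 7: rhs = 11, matching y values: 7, 12 (2 points).
  x = 8: rhs = 1, matching y values: 1, 18 (2 points).
  x = 9: rhs = 1, matching y values: 1, 18 (2 points).
  x = 10: rhs = 17, matching y values: 6, 13 (2 points).
  x = 11: rhs = 17, matching y values: 6, 13 (2 points).
  x = 12: rhs = 7, matching y values: 8, 11 (2 points).
  x = 13: rhs = 12, matching y values: none (0 points).
  x = 14: rhs = 0, matching y values: 0 (1 points).
  x = 15: rhs = 15, matching y values: none (0 points).
  x = 16: rhs = 6, matching y values: 5, 14 (2 points).
  x = 17: rhs = 17, matching y values: 6, 13 (2 points).
  x = 18: rhs = 16, matching y values: 4, 15 (2 points).
Total affine count: 25.
Full point count |E(F_19)| = 25 + 1 = 26.
Hasse bound: |26 − (19+1)| = |6| = 6 ≤ 2√19 ≈ 8.7178 ✓.


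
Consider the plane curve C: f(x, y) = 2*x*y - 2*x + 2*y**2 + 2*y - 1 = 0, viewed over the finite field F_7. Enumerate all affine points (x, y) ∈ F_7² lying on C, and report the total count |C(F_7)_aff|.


Affine F_7-points: {(3, 0), (3, 3), (4, 4), (4, 5), (5, 2), (5, 6)}; count = 6.

For each of the 49 pairs (x, y) ∈ F_7², evaluate f(x, y) mod 7. Record the zeros.
  x = 0: [0↦6, 1↦3, 2↦4, 3↦2, 4↦4, 5↦3, 6↦6]  zeros at y ∈ ∅
  x = 1: [0↦4, 1↦3, 2↦6, 3↦6, 4↦3, 5↦4, 6↦2]  zeros at y ∈ ∅
  x = 2: [0↦2, 1↦3, 2↦1, 3↦3, 4↦2, 5↦5, 6↦5]  zeros at y ∈ ∅
  x = 3: [0↦0, 1↦3, 2↦3, 3↦0, 4↦1, 5↦6, 6↦1]  zeros at y ∈ {0, 3}
  x = 4: [0↦5, 1↦3, 2↦5, 3↦4, 4↦0, 5↦0, 6↦4]  zeros at y ∈ {4, 5}
  x = 5: [0↦3, 1↦3, 2↦0, 3↦1, 4↦6, 5↦1, 6↦0]  zeros at y ∈ {2, 6}
  x = 6: [0↦1, 1↦3, 2↦2, 3↦5, 4↦5, 5↦2, 6↦3]  zeros at y ∈ ∅
Collecting zeros: affine points = {(3, 0), (3, 3), (4, 4), (4, 5), (5, 2), (5, 6)}.
Total count |C(F_7)_aff| = 6.


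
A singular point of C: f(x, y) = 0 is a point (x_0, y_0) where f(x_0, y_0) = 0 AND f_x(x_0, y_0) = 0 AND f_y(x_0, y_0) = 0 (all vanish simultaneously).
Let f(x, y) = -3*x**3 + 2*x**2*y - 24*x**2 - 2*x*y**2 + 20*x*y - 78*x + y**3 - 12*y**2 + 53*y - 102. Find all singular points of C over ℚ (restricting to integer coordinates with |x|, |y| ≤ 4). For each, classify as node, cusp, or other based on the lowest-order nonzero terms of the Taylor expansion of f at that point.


Singular points: {(-2, 3)}; classification: cusp.

Compute partial derivatives:
  f_x = -9*x**2 + 4*x*y - 48*x - 2*y**2 + 20*y - 78.
  f_y = 2*x**2 - 4*x*y + 20*x + 3*y**2 - 24*y + 53.
Scan x_0 ∈ {−4, ..., 4}. For each x_0, f_y(x_0, y) is a polynomial in y; find its integer roots y ∈ {−4, ..., 4}, then test f_x and f at those candidates.
  x = -4: f_y(-4, y) = 3*y**2 - 8*y + 5; vanishes at y ∈ {1}. (-4, 1): f_x = -28 ≠ 0.
  x = -3: f_y(-3, y) = 3*y**2 - 12*y + 11; no integer root y with |y| ≤ 4.
  x = -2: f_y(-2, y) = 3*y**2 - 16*y + 21; vanishes at y ∈ {3}. (-2, 3): f_x = 0, f = 0 — SINGULAR.
  x = -1: f_y(-1, y) = 3*y**2 - 20*y + 35; no integer root y with |y| ≤ 4.
  x = 0: f_y(0, y) = 3*y**2 - 24*y + 53; no integer root y with |y| ≤ 4.
  x = 1: f_y(1, y) = 3*y**2 - 28*y + 75; no integer root y with |y| ≤ 4.
  x = 2: f_y(2, y) = 3*y**2 - 32*y + 101; no integer root y with |y| ≤ 4.
  x = 3: f_y(3, y) = 3*y**2 - 36*y + 131; no integer root y with |y| ≤ 4.
  x = 4: f_y(4, y) = 3*y**2 - 40*y + 165; no integer root y with |y| ≤ 4.
Only singular point on the grid: (-2, 3).
Classify: substitute x = -2 + u, y = 3 + v and expand: f = -3*u**3 + 2*u**2*v - 2*u*v**2 + v**3 + v**2.
No constant or linear terms (consistent with a singular point). Quadratic part: v**2. Cubic part: -3*u**3 + 2*u**2*v - 2*u*v**2 + v**3.
The quadratic part v**2 is a perfect square, so there is a single (double) tangent line v = 0, i.e. y = 3. Restricting the cubic part to that line (v = 0) leaves -3*u**3 ≠ 0, so f is not divisible by v and the branch is v² ≈ 3*u**3 to lowest order — this is a cusp.
Classification: cusp.


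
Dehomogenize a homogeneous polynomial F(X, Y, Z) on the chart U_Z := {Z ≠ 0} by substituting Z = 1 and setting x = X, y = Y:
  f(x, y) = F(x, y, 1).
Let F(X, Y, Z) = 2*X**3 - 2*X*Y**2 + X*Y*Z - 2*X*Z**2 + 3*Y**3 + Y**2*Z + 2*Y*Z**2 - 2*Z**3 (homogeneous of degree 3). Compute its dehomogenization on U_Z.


f(x, y) = 2*x**3 - 2*x*y**2 + x*y - 2*x + 3*y**3 + y**2 + 2*y - 2

On U_Z we set Z = 1. Each monomial c·X^i·Y^j·Z^k in F becomes c·x^i·y^j·1^k = c·x^i·y^j.
Substituting Z = 1: F(X, Y, 1) = 2*x**3 - 2*x*y**2 + x*y - 2*x + 3*y**3 + y**2 + 2*y - 2.
Note: deg(f) ≤ deg(F) = 3; strict inequality happens when F is divisible by Z (lost terms).


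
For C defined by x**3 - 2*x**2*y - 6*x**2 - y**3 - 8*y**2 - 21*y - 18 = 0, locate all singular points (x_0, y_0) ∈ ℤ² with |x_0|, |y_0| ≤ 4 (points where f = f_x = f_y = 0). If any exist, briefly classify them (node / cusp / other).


Singular points: {(0, -3)}; classification: cusp.

Compute partial derivatives:
  f_x = 3*x**2 - 4*x*y - 12*x.
  f_y = -2*x**2 - 3*y**2 - 16*y - 21.
Scan x_0 ∈ {−4, ..., 4}. For each x_0, f_y(x_0, y) is a polynomial in y; find its integer roots y ∈ {−4, ..., 4}, then test f_x and f at those candidates.
  x = -4: f_y(-4, y) = -3*y**2 - 16*y - 53; no integer root y with |y| ≤ 4.
  x = -3: f_y(-3, y) = -3*y**2 - 16*y - 39; no integer root y with |y| ≤ 4.
  x = -2: f_y(-2, y) = -3*y**2 - 16*y - 29; no integer root y with |y| ≤ 4.
  x = -1: f_y(-1, y) = -3*y**2 - 16*y - 23; no integer root y with |y| ≤ 4.
  x = 0: f_y(0, y) = -3*y**2 - 16*y - 21; vanishes at y ∈ {-3}. (0, -3): f_x = 0, f = 0 — SINGULAR.
  x = 1: f_y(1, y) = -3*y**2 - 16*y - 23; no integer root y with |y| ≤ 4.
  x = 2: f_y(2, y) = -3*y**2 - 16*y - 29; no integer root y with |y| ≤ 4.
  x = 3: f_y(3, y) = -3*y**2 - 16*y - 39; no integer root y with |y| ≤ 4.
  x = 4: f_y(4, y) = -3*y**2 - 16*y - 53; no integer root y with |y| ≤ 4.
Only singular point on the grid: (0, -3).
Classify: substitute x = 0 + u, y = -3 + v and expand: f = u**3 - 2*u**2*v - v**3 + v**2.
No constant or linear terms (consistent with a singular point). Quadratic part: v**2. Cubic part: u**3 - 2*u**2*v - v**3.
The quadratic part v**2 is a perfect square, so there is a single (double) tangent line v = 0, i.e. y = -3. Restricting the cubic part to that line (v = 0) leaves u**3 ≠ 0, so f is not divisible by v and the branch is v² ≈ -u**3 to lowest order — this is a cusp.
Classification: cusp.


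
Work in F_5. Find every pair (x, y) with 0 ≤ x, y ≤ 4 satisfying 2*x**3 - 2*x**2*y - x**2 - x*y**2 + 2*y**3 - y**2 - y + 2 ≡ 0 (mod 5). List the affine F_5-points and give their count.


Affine F_5-points: {(0, 4), (1, 1), (1, 2), (1, 3), (2, 2), (3, 4), (4, 4)}; count = 7.

For each of the 25 pairs (x, y) ∈ F_5², evaluate f(x, y) mod 5. Record the zeros.
  x = 0: [0↦2, 1↦2, 2↦2, 3↦4, 4↦0]  zeros at y ∈ {4}
  x = 1: [0↦3, 1↦0, 2↦0, 3↦0, 4↦2]  zeros at y ∈ {1, 2, 3}
  x = 2: [0↦4, 1↦4, 2↦0, 3↦4, 4↦3]  zeros at y ∈ {2}
  x = 3: [0↦2, 1↦1, 2↦4, 3↦3, 4↦0]  zeros at y ∈ {4}
  x = 4: [0↦4, 1↦3, 2↦4, 3↦4, 4↦0]  zeros at y ∈ {4}
Collecting zeros: affine points = {(0, 4), (1, 1), (1, 2), (1, 3), (2, 2), (3, 4), (4, 4)}.
Total count |C(F_5)_aff| = 7.


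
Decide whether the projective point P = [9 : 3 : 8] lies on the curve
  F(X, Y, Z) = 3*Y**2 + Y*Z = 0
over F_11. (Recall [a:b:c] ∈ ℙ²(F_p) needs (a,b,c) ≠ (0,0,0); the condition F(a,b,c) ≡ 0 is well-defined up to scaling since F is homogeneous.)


F(9,3,8) ≡ 7 (mod 11); P is NOT on the curve.

Evaluate F(9, 3, 8) term-by-term (mod 11).
  3*Y**2 ↦ 3·1·9·1 = 27
  Y*Z ↦ 1·1·3·8 = 24
Sum: F(9, 3, 8) = (27) + (24) = 51.
Reducing mod 11: 51 ≡ 7 (mod 11).
Since F(a, b, c) ≡ 7 ≠ 0 (mod 11), P does NOT lie on the curve.


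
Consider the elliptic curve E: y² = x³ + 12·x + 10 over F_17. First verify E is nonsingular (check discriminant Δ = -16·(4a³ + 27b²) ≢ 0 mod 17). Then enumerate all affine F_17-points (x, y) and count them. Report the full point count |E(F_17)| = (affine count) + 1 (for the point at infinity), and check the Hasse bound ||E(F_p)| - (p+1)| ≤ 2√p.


Affine points = {(2, 5), (2, 12), (5, 5), (5, 12), (6, 3), (6, 14), (10, 5), (10, 12), (13, 0), (14, 7), (14, 10)}; affine count = 11; |E(F_17)| = 12.

Discriminant check: Δ ∝ 4a³ + 27b² = 4·12³ + 27·10² = 4·1728 + 27·100 ≡ 7 (mod 17). Nonzero ⇒ E is nonsingular.
For each x ∈ F_17, compute rhs = x³ + 12·x + 10 mod 17, then count y ∈ F_17 with y² ≡ rhs.
  x = 0: rhs = 10, matching y values: none (0 points).
  x = 1: rhs = 6, matching y values: none (0 points).
  x = 2: rhs = 8, matching y values: 5, 12 (2 points).
  x = 3: rhs = 5, matching y values: none (0 points).
  x = 4: rhs = 3, matching y values: none (0 points).
  x = 5: rhs = 8, matching y values: 5, 12 (2 points).
  x = 6: rhs = 9, matching y values: 3, 14 (2 points).
  x = 7: rhs = 12, matching y values: none (0 points).
  x = 8: rhs = 6, matching y values: none (0 points).
  x = 9: rhs = 14, matching y values: none (0 points).
  x = 10: rhs = 8, matching y values: 5, 12 (2 points).
  x = 11: rhs = 11, matching y values: none (0 points).
  x = 12: rhs = 12, matching y values: none (0 points).
  x = 13: rhs = 0, matching y values: 0 (1 points).
  x = 14: rhs = 15, matching y values: 7, 10 (2 points).
  x = 15: rhs = 12, matching y values: none (0 points).
  x = 16: rhs = 14, matching y values: none (0 points).
Total affine count: 11.
Full point count |E(F_17)| = 11 + 1 = 12.
Hasse bound: |12 − (17+1)| = |-6| = 6 ≤ 2√17 ≈ 8.2462 ✓.


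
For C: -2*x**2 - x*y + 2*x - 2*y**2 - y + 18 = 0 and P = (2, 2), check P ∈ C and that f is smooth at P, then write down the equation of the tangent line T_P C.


Tangent line at P: -8*x - 11*y + 38 = 0.

Step 1: f(2, 2) = 0, so P lies on C.
Step 2: partial derivatives
  f_x(x, y) = -4*x - y + 2, f_y(x, y) = -x - 4*y - 1.
  f_x(P) = -8, f_y(P) = -11 (gradient nonzero, so P is smooth).
Step 3: tangent line at P: -8·(x − 2) + -11·(y − 2) = 0.
Expanding: -8*x - 11*y + 38 = 0.


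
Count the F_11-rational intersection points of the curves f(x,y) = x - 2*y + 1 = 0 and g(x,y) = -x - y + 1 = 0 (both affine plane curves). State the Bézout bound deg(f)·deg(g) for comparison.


Common zeros: {(4, 8)}; count = 1; Bézout bound = 1.

deg(f) = 1, deg(g) = 1, so Bézout bound = 1.
Scan x ∈ F_11. For each x, list the y ∈ F_11 with f(x, y) ≡ 0 and those with g(x, y) ≡ 0 (mod 11); the common zeros in that column are the intersection.
  x = 0: f ≡ 0 at y ∈ {6}; g ≡ 0 at y ∈ {1}; common: ∅.
  x = 1: f ≡ 0 at y ∈ {1}; g ≡ 0 at y ∈ {0}; common: ∅.
  x = 2: f ≡ 0 at y ∈ {7}; g ≡ 0 at y ∈ {10}; common: ∅.
  x = 3: f ≡ 0 at y ∈ {2}; g ≡ 0 at y ∈ {9}; common: ∅.
  x = 4: f ≡ 0 at y ∈ {8}; g ≡ 0 at y ∈ {8}; common: {8}.
  x = 5: f ≡ 0 at y ∈ {3}; g ≡ 0 at y ∈ {7}; common: ∅.
  x = 6: f ≡ 0 at y ∈ {9}; g ≡ 0 at y ∈ {6}; common: ∅.
  x = 7: f ≡ 0 at y ∈ {4}; g ≡ 0 at y ∈ {5}; common: ∅.
  x = 8: f ≡ 0 at y ∈ {10}; g ≡ 0 at y ∈ {4}; common: ∅.
  x = 9: f ≡ 0 at y ∈ {5}; g ≡ 0 at y ∈ {3}; common: ∅.
  x = 10: f ≡ 0 at y ∈ {0}; g ≡ 0 at y ∈ {2}; common: ∅.
Collecting: common zeros = {(4, 8)}, so the count is 1.
Comparison with the Bézout bound: 1 ≤ 1 = deg(f)·deg(g), as expected for curves with no common component (the bound is attained).


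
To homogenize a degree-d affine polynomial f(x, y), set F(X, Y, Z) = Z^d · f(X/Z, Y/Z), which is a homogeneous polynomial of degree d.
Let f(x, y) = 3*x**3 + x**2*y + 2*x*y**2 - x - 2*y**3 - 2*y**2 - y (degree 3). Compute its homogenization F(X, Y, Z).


F(X, Y, Z) = 3*X**3 + X**2*Y + 2*X*Y**2 - X*Z**2 - 2*Y**3 - 2*Y**2*Z - Y*Z**2

deg(f) = 3.
Substitute x = X/Z, y = Y/Z into f, then multiply by Z^3.
  monomial 3·x^3·y^0 ↦ 3·X^3·Y^0·Z^0.
  monomial 1·x^2·y^1 ↦ 1·X^2·Y^1·Z^0.
  monomial 2·x^1·y^2 ↦ 2·X^1·Y^2·Z^0.
  monomial -1·x^1·y^0 ↦ -1·X^1·Y^0·Z^2.
  monomial -2·x^0·y^3 ↦ -2·X^0·Y^3·Z^0.
  monomial -2·x^0·y^2 ↦ -2·X^0·Y^2·Z^1.
  monomial -1·x^0·y^1 ↦ -1·X^0·Y^1·Z^2.
Collecting: F(X, Y, Z) = 3*X**3 + X**2*Y + 2*X*Y**2 - X*Z**2 - 2*Y**3 - 2*Y**2*Z - Y*Z**2.


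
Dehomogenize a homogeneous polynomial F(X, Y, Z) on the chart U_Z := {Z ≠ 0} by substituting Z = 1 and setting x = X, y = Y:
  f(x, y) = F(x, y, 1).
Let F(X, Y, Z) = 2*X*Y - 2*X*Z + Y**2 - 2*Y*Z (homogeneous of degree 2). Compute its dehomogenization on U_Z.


f(x, y) = 2*x*y - 2*x + y**2 - 2*y

On U_Z we set Z = 1. Each monomial c·X^i·Y^j·Z^k in F becomes c·x^i·y^j·1^k = c·x^i·y^j.
Substituting Z = 1: F(X, Y, 1) = 2*x*y - 2*x + y**2 - 2*y.
Note: deg(f) ≤ deg(F) = 2; strict inequality happens when F is divisible by Z (lost terms).


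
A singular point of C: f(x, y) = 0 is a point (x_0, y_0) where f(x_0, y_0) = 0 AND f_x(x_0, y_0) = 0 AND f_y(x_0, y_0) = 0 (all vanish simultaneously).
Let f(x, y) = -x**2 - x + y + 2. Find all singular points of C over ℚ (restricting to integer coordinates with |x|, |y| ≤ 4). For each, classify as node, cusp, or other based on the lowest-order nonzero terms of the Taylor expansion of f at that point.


No singular points in the scanned grid; C is smooth there.

Compute partial derivatives:
  f_x = -2*x - 1.
  f_y = 1.
f_y = 1 is a nonzero constant, so f_y never vanishes: no point (x, y) can satisfy f = f_x = f_y = 0. In particular no (x, y) ∈ {−4, ..., 4}² is singular; the curve is smooth.


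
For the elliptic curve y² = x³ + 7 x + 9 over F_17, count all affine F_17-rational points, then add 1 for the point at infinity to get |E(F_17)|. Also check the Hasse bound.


Affine points = {(0, 3), (0, 14), (1, 0), (4, 4), (4, 13), (5, 4), (5, 13), (8, 4), (8, 13), (9, 6), (9, 11), (10, 5), (10, 12), (12, 6), (12, 11), (13, 6), (13, 11), (15, 2), (15, 15), (16, 1), (16, 16)}; affine count = 21; |E(F_17)| = 22.

Discriminant check: Δ ∝ 4a³ + 27b² = 4·7³ + 27·9² = 4·343 + 27·81 ≡ 6 (mod 17). Nonzero ⇒ E is nonsingular.
For each x ∈ F_17, compute rhs = x³ + 7·x + 9 mod 17, then count y ∈ F_17 with y² ≡ rhs.
  x = 0: rhs = 9, matching y values: 3, 14 (2 points).
  x = 1: rhs = 0, matching y values: 0 (1 points).
  x = 2: rhs = 14, matching y values: none (0 points).
  x = 3: rhs = 6, matching y values: none (0 points).
  x = 4: rhs = 16, matching y values: 4, 13 (2 points).
  x = 5: rhs = 16, matching y values: 4, 13 (2 points).
  x = 6: rhs = 12, matching y values: none (0 points).
  x = 7: rhs = 10, matching y values: none (0 points).
  x = 8: rhs = 16, matching y values: 4, 13 (2 points).
  x = 9: rhs = 2, matching y values: 6, 11 (2 points).
  x = 10: rhs = 8, matching y values: 5, 12 (2 points).
  x = 11: rhs = 6, matching y values: none (0 points).
  x = 12: rhs = 2, matching y values: 6, 11 (2 points).
  x = 13: rhs = 2, matching y values: 6, 11 (2 points).
  x = 14: rhs = 12, matching y values: none (0 points).
  x = 15: rhs = 4, matching y values: 2, 15 (2 points).
  x = 16: rhs = 1, matching y values: 1, 16 (2 points).
Total affine count: 21.
Full point count |E(F_17)| = 21 + 1 = 22.
Hasse bound: |22 − (17+1)| = |4| = 4 ≤ 2√17 ≈ 8.2462 ✓.
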